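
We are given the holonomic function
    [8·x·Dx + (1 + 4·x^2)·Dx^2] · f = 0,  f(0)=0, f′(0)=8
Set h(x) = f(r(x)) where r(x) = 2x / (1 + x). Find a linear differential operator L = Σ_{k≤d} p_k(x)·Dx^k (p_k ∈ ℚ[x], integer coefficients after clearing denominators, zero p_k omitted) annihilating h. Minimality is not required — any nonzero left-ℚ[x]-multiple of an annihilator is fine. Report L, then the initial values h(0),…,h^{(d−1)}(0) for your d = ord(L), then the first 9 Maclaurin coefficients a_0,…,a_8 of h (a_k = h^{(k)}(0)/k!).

L = (2 + 34·x)·Dx + (1 + 2·x + 17·x^2)·Dx^2  (order 2).
h: a_k = 0, 16, -16, -208/3, 240, 1616/5, -9776/3, 11632/7, 38640, …
ICs: h(0) = 0, h′(0) = 16.

f: a_k = 0, 8, 0, -32/3, 0, 128/5, 0, -512/7, 0, …
L₀ from L_f via x↦r, Dx↦r'^{-1}Dx.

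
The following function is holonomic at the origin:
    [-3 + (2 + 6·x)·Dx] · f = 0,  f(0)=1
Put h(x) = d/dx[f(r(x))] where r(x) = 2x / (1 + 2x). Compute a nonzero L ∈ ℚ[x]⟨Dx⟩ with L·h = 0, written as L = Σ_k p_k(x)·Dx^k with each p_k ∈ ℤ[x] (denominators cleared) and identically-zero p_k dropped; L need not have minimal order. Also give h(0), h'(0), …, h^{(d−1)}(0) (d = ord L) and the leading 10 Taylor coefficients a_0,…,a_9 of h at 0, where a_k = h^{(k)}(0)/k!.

f: a_k = 1, 3/2, -9/8, 27/16, -405/128, 1701/256, -15309/1024, 72171/2048, -2814669/32768, 14073345/65536, …
h₀=f(r): pull back L_f along r ⇒ L₀.
Derive L from L₀ (diff closure).
L = (-7 - 32·x) + (-1 - 10·x - 16·x^2)·Dx  (order 1).
h: a_k = 3, -21, 261/2, -1677/2, 45345/8, -318915/8, 4608345/16, -33903165/16, 2020675545/128, -15193591815/128, …
ICs: h(0) = 3.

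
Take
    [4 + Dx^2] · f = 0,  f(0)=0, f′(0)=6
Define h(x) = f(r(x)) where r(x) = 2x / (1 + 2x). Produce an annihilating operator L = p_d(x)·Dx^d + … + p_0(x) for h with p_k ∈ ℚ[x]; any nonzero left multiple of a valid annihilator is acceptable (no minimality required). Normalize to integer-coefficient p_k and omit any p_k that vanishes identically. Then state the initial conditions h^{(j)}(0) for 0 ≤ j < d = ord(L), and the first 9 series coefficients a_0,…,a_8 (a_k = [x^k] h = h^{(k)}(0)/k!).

f: a_k = 0, 6, 0, -4, 0, 4/5, 0, -8/105, 0, …
L₀ from L_f via x↦r, Dx↦r'^{-1}Dx.
L = 16 + (4 + 24·x + 48·x^2 + 32·x^3)·Dx + (1 + 8·x + 24·x^2 + 32·x^3 + 16·x^4)·Dx^2  (order 2).
h: a_k = 0, 12, -24, 16, 96, -2752/5, 1920, -565504/105, 194048/15, …
ICs: h(0) = 0, h′(0) = 12.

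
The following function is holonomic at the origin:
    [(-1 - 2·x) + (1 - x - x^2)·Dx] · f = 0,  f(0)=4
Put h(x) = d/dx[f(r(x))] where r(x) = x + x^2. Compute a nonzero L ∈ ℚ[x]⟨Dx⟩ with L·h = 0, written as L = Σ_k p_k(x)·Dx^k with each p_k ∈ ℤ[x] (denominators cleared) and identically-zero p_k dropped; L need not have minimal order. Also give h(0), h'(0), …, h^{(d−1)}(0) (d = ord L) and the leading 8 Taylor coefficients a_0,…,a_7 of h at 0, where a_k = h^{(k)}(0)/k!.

f: a_k = 4, 4, 8, 12, 20, 32, 52, 84, …
Substitute x→r, Dx→(1/r')Dx; clear ⇒ L₀.
h₀' ⇒ L via d/dx closure of L₀.
L = (6 + 24·x + 48·x^2 + 68·x^3 + 84·x^4 + 60·x^5 + 20·x^6) + (-1 - 3·x + 12·x^3 + 25·x^4 + 24·x^5 + 14·x^6 + 4·x^7)·Dx  (order 1).
h: a_k = 4, 24, 84, 256, 740, 2064, 5572, 14752, …
ICs: h(0) = 4.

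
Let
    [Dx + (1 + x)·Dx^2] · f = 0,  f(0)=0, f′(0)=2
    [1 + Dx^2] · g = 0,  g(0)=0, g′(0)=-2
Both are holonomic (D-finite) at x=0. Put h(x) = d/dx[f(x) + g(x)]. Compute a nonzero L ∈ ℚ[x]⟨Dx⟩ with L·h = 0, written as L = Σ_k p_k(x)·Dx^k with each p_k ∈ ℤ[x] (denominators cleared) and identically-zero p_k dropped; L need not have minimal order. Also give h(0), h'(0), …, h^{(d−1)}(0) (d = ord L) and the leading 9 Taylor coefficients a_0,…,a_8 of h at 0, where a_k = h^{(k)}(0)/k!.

L = (7 + 2·x + x^2) + (3 + 5·x + 3·x^2 + x^3)·Dx + (7 + 2·x + x^2)·Dx^2 + (3 + 5·x + 3·x^2 + x^3)·Dx^3  (order 3).
h: a_k = 0, -2, 3, -2, 23/12, -2, 721/360, -2, 40319/20160, …
ICs: h(0) = 0, h′(0) = -2, h′′(0) = 6.

f: a_k = 0, 2, -1, 2/3, -1/2, 2/5, -1/3, 2/7, -1/4, …
g: a_k = 0, -2, 0, 1/3, 0, -1/60, 0, 1/2520, 0, …
h₀=f+g: left-lcm gives L₀, ord ≤ 4.
Differentiate: ansatz ord ≤ ord L₀ ⇒ L.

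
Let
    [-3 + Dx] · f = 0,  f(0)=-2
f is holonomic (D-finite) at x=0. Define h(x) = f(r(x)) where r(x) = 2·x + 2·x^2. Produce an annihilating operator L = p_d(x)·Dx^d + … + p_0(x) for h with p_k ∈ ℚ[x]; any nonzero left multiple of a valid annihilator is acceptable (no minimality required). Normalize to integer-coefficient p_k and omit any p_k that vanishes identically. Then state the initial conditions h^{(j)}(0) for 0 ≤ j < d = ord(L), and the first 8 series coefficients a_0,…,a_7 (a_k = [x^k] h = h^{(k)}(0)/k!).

L = (-6 - 12·x) + Dx  (order 1).
h: a_k = -2, -12, -48, -144, -360, -3888/5, -7488/5, -91584/35, …
ICs: h(0) = -2.

f: a_k = -2, -6, -9, -9, -27/4, -81/20, -81/40, -243/280, …
h₀=f(r): pull back L_f along r ⇒ L₀.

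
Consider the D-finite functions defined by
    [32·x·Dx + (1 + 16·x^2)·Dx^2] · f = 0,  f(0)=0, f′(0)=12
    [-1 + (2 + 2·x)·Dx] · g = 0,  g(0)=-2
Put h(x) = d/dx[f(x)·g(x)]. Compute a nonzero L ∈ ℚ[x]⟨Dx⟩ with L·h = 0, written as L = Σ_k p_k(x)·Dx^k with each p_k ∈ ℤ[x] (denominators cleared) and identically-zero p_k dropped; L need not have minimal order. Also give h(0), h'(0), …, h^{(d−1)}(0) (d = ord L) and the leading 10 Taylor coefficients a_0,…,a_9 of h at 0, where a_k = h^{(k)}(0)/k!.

f: a_k = 0, 12, 0, -64, 0, 3072/5, 0, -49152/7, 0, 262144/3, …
g: a_k = -2, -1, 1/4, -1/8, 5/64, -7/128, 21/512, -33/1024, 429/16384, -715/32768, …
L₀ := L_f ⊗_s L_g (sym. prod.), ord ≤ 2.
Derive L from L₀ (diff closure).
L = (125 + 640·x - 5728·x^2 - 6144·x^3 - 768·x^4) + (268 + 1164·x - 10368·x^2 - 29696·x^3 - 21504·x^4 - 3072·x^5)·Dx + (12 - 232·x - 372·x^2 - 4096·x^3 - 9088·x^4 - 6144·x^5 - 1024·x^6)·Dx^2  (order 2).
h: a_k = -24, -24, 393, 250, -99509/16, -291387/80, 63582493/640, 62254327/1120, -45538351431/28672, -74434305481/86016, …
ICs: h(0) = -24, h′(0) = -24.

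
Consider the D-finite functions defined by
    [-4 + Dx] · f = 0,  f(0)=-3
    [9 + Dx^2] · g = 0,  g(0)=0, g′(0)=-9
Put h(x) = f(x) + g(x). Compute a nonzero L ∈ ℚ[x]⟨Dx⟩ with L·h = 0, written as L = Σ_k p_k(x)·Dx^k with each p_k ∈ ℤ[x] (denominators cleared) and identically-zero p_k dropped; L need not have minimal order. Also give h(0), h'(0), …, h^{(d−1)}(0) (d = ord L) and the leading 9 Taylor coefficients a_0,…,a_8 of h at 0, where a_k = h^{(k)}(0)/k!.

L = -36 + 9·Dx - 4·Dx^2 + Dx^3  (order 3).
h: a_k = -3, -21, -24, -37/2, -32, -1267/40, -256/15, -14197/1680, -512/105, …
ICs: h(0) = -3, h′(0) = -21, h′′(0) = -48.

f: a_k = -3, -12, -24, -32, -32, -128/5, -256/15, -1024/105, -512/105, …
g: a_k = 0, -9, 0, 27/2, 0, -243/40, 0, 729/560, 0, …
Sum ⇒ L₀ = lclm(L_f,L_g) in ℚ(x)⟨Dx⟩.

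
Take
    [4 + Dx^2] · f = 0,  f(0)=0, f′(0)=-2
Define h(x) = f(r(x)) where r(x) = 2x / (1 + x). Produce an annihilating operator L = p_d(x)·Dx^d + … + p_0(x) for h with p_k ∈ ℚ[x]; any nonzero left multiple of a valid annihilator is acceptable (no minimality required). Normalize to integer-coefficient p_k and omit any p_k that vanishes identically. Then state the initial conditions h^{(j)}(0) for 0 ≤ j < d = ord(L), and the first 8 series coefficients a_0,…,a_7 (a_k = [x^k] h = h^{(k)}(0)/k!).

f: a_k = 0, -2, 0, 4/3, 0, -4/15, 0, 8/315, …
Substitute x→r, Dx→(1/r')Dx; clear ⇒ L₀.
L = 16 + (2 + 6·x + 6·x^2 + 2·x^3)·Dx + (1 + 4·x + 6·x^2 + 4·x^3 + x^4)·Dx^2  (order 2).
h: a_k = 0, -4, 4, 20/3, -28, 772/15, -60, 9844/315, …
ICs: h(0) = 0, h′(0) = -4.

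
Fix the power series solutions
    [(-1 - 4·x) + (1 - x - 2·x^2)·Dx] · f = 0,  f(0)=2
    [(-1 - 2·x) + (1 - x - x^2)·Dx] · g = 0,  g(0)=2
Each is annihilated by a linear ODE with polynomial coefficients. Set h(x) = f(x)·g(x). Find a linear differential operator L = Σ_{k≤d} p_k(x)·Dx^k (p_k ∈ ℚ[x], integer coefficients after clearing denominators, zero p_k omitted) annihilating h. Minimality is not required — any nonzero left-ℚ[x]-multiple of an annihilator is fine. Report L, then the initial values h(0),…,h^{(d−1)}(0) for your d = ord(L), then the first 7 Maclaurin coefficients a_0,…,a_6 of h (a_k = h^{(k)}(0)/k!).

L = (-2 - 4·x + 9·x^2 + 8·x^3) + (1 - 2·x - 2·x^2 + 3·x^3 + 2·x^4)·Dx  (order 1).
h: a_k = 4, 8, 24, 52, 120, 256, 548, …
ICs: h(0) = 4.

f: a_k = 2, 2, 6, 10, 22, 42, 86, …
g: a_k = 2, 2, 4, 6, 10, 16, 26, …
h₀=f·g: eliminate ⇒ L₀, order ≤ 1·1.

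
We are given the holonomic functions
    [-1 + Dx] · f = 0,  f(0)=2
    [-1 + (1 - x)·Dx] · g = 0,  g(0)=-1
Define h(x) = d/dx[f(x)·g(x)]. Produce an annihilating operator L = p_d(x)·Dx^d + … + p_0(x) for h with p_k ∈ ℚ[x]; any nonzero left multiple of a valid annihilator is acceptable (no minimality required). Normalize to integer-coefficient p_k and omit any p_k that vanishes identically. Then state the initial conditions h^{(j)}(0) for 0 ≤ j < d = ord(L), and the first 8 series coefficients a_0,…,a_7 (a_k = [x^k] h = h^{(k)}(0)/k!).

f: a_k = 2, 2, 1, 1/3, 1/12, 1/60, 1/360, 1/2520, …
g: a_k = -1, -1, -1, -1, -1, -1, -1, -1, …
Sym-product of L_f,L_g gives L₀ (≤ ord 1).
h₀' ⇒ L via d/dx closure of L₀.
L = (5 - 4·x + x^2) + (-2 + 3·x - x^2)·Dx  (order 1).
h: a_k = -4, -10, -16, -65/3, -163/6, -1957/60, -685/18, -109601/2520, …
ICs: h(0) = -4.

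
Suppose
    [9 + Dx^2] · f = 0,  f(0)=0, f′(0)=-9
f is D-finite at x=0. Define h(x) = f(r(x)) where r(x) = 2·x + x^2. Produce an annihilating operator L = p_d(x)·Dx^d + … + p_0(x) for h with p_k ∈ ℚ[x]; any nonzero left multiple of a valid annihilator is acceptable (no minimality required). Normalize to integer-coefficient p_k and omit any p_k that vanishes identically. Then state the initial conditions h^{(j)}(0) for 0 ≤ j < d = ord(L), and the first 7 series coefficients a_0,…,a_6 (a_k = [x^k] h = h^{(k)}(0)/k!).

L = (36 + 108·x + 108·x^2 + 36·x^3) - Dx + (1 + x)·Dx^2  (order 2).
h: a_k = 0, -18, -9, 108, 162, -567/5, -945/2, …
ICs: h(0) = 0, h′(0) = -18.

f: a_k = 0, -9, 0, 27/2, 0, -243/40, 0, …
Change of var in L_f (x↦r) gives L₀.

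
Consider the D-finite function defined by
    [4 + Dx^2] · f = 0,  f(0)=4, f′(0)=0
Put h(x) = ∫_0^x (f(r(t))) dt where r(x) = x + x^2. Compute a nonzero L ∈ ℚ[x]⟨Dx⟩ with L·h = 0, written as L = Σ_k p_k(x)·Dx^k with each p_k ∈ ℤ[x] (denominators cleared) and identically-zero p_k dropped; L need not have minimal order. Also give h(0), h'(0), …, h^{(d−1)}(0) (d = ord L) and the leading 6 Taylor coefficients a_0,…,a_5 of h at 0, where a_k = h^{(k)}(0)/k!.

f: a_k = 4, 0, -8, 0, 8/3, 0, …
Change of var in L_f (x↦r) gives L₀.
Integrate: L := L₀·Dx.
L = (4 + 24·x + 48·x^2 + 32·x^3)·Dx - 2·Dx^2 + (1 + 2·x)·Dx^3  (order 3).
h: a_k = 0, 4, 0, -8/3, -4, -16/15, …
ICs: h(0) = 0, h′(0) = 4, h′′(0) = 0.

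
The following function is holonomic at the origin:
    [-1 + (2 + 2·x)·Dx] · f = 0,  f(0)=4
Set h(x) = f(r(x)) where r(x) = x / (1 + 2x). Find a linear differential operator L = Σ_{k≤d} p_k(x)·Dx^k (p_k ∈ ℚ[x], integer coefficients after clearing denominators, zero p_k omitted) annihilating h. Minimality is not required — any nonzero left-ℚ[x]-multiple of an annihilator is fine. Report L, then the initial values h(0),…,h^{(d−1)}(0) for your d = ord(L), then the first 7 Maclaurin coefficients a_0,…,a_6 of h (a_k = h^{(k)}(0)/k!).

f: a_k = 4, 2, -1/2, 1/4, -5/32, 7/64, -21/256, …
h₀=f(r): pull back L_f along r ⇒ L₀.
L = -1 + (2 + 10·x + 12·x^2)·Dx  (order 1).
h: a_k = 4, 2, -9/2, 41/4, -757/32, 3543/64, -33645/256, …
ICs: h(0) = 4.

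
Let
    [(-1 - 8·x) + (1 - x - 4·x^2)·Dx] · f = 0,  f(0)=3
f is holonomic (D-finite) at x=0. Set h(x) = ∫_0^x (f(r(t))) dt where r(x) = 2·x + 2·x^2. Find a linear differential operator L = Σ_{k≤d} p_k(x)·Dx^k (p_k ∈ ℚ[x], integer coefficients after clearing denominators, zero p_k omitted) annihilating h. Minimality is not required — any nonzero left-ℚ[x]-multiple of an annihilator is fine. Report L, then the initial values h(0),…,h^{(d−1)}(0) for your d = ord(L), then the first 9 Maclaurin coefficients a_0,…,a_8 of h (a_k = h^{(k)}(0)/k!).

L = (2 + 36·x + 96·x^2 + 64·x^3)·Dx + (-1 + 2·x + 18·x^2 + 32·x^3 + 16·x^4)·Dx^2  (order 2).
h: a_k = 0, 3, 3, 22, 84, 420, 2076, 74520/7, 55728, …
ICs: h(0) = 0, h′(0) = 3.

f: a_k = 3, 3, 15, 27, 87, 195, 543, 1323, 3495, …
h₀=f(r): pull back L_f along r ⇒ L₀.
Integrate: L := L₀·Dx.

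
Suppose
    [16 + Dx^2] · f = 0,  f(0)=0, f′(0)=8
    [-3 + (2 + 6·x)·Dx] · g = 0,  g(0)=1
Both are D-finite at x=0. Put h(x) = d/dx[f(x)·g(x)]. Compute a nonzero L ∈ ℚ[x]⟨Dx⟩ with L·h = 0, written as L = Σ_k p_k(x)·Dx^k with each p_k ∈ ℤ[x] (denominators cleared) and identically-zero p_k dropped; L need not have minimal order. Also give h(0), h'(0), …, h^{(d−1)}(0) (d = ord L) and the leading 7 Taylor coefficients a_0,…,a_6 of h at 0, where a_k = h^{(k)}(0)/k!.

f: a_k = 0, 8, 0, -64/3, 0, 256/15, 0, …
g: a_k = 1, 3/2, -9/8, 27/16, -405/128, 1701/256, -15309/1024, …
h₀=f·g: eliminate ⇒ L₀, order ≤ 2·1.
Differentiate: ansatz ord ≤ ord L₀ ⇒ L.
L = (9613 + 83712·x + 273024·x^2 + 442368·x^3 + 331776·x^4) + (-444 - 5940·x - 20736·x^2 - 20736·x^3)·Dx + (364 + 3720·x + 14796·x^2 + 27648·x^3 + 20736·x^4)·Dx^2  (order 2).
h: a_k = 8, 24, -91, -74, 3781/48, 20523/80, -3137023/5760, …
ICs: h(0) = 8, h′(0) = 24.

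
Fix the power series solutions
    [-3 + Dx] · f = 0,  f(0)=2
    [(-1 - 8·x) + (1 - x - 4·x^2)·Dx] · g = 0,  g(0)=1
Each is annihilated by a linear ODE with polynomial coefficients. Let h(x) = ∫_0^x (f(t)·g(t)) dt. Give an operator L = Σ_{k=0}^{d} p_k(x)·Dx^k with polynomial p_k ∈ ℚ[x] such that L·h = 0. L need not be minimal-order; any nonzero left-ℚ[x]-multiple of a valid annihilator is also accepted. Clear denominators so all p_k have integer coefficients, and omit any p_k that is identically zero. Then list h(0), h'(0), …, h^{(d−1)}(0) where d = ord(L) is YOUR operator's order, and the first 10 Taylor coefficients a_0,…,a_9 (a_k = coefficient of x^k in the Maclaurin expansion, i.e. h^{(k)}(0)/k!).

L = (4 + 5·x - 12·x^2)·Dx + (-1 + x + 4·x^2)·Dx^2  (order 2).
h: a_k = 0, 2, 4, 25/3, 33/2, 691/20, 1102/15, 6479/40, 81141/224, 16651081/20160, …
ICs: h(0) = 0, h′(0) = 2.

f: a_k = 2, 6, 9, 9, 27/4, 81/20, 81/40, 243/280, 729/2240, 243/2240, …
g: a_k = 1, 1, 5, 9, 29, 65, 181, 441, 1165, 2929, …
h₀=f·g: eliminate ⇒ L₀, order ≤ 1·1.
h=∫₀ˣh₀: take L = L₀·Dx.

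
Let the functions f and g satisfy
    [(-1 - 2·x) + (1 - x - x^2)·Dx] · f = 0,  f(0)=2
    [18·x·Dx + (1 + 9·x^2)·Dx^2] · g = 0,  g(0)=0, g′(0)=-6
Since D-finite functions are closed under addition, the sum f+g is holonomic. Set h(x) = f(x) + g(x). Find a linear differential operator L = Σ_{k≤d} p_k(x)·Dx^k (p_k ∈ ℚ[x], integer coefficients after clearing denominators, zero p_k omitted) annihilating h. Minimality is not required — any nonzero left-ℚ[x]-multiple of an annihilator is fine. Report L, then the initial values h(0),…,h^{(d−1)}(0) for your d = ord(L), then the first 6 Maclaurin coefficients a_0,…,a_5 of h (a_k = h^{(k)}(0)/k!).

L = (-36 + 144·x + 1440·x^2 + 2376·x^3 + 3186·x^4 + 486·x^6)·Dx + (18 + 24·x - 108·x^2 + 444·x^3 + 2313·x^4 + 2178·x^5 + 243·x^6 + 486·x^7)·Dx^2 + (-2 - 10·x - 34·x^2 - 48·x^3 - 123·x^4 + 387·x^5 + 198·x^6 + 81·x^7 + 81·x^8)·Dx^3  (order 3).
h: a_k = 2, -4, 4, 24, 10, -406/5, …
ICs: h(0) = 2, h′(0) = -4, h′′(0) = 8.

f: a_k = 2, 2, 4, 6, 10, 16, …
g: a_k = 0, -6, 0, 18, 0, -486/5, …
Sum ⇒ L₀ = lclm(L_f,L_g) in ℚ(x)⟨Dx⟩.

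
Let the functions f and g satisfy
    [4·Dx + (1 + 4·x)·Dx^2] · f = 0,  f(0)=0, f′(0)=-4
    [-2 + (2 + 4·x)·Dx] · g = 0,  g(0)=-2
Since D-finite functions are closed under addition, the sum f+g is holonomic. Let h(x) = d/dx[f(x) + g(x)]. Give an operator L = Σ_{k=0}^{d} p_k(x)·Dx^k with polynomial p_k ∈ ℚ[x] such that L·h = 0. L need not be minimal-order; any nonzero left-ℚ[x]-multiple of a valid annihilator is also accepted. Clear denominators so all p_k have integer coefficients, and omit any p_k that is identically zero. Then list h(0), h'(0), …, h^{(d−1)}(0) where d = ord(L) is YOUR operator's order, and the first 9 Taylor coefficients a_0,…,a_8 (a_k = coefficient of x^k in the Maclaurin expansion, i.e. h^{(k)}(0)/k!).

L = (20 + 16·x) + (29 + 104·x + 80·x^2)·Dx + (3 + 22·x + 48·x^2 + 32·x^3)·Dx^2  (order 2).
h: a_k = -6, 18, -67, 261, -4131/4, 16447/4, -131303/8, 524717/8, -16783651/64, …
ICs: h(0) = -6, h′(0) = 18.

f: a_k = 0, -4, 8, -64/3, 64, -1024/5, 2048/3, -16384/7, 8192, …
g: a_k = -2, -2, 1, -1, 5/4, -7/4, 21/8, -33/8, 429/64, …
Sum ⇒ L₀ = lclm(L_f,L_g) in ℚ(x)⟨Dx⟩.
Derive L from L₀ (diff closure).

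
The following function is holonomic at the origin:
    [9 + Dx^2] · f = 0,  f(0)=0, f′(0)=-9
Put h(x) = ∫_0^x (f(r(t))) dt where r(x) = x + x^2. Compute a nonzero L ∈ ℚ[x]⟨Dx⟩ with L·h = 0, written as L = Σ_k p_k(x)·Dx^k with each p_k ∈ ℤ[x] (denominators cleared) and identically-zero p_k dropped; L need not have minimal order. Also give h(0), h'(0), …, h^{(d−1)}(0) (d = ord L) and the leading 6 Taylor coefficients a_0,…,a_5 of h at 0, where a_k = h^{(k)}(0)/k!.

f: a_k = 0, -9, 0, 27/2, 0, -243/40, …
f∘r: x↦r, Dx↦Dx/r' in L_f ⇒ L₀.
Integrate: L := L₀·Dx.
L = (9 + 54·x + 108·x^2 + 72·x^3)·Dx - 2·Dx^2 + (1 + 2·x)·Dx^3  (order 3).
h: a_k = 0, 0, -9/2, -3, 27/8, 81/10, …
ICs: h(0) = 0, h′(0) = 0, h′′(0) = -9.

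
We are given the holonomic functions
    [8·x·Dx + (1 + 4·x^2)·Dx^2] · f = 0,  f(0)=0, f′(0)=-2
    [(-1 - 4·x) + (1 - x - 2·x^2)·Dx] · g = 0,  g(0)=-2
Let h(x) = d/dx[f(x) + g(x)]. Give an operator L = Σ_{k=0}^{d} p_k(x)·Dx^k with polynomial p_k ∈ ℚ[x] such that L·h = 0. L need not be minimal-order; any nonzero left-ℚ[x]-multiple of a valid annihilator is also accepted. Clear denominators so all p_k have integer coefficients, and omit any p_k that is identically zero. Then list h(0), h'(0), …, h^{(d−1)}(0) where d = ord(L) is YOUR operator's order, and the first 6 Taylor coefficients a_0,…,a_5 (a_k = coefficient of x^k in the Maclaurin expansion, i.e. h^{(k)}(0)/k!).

f: a_k = 0, -2, 0, 8/3, 0, -32/5, …
g: a_k = -2, -2, -6, -10, -22, -42, …
Weyl lclm of L_f,L_g ⇒ L₀ (ord ≤ 3).
h₀' ⇒ L via d/dx closure of L₀.
L = (24 - 96·x - 864·x^2 - 1536·x^3 - 3264·x^4 - 768·x^6) + (-19 - 80·x - 100·x^2 - 544·x^3 - 1424·x^4 - 2368·x^5 - 192·x^6 - 768·x^7)·Dx + (3 + 7·x + 32·x^2 - 28·x^3 + 24·x^4 - 240·x^5 - 256·x^6 - 64·x^7 - 128·x^8)·Dx^2  (order 2).
h: a_k = -4, -12, -22, -88, -242, -516, …
ICs: h(0) = -4, h′(0) = -12.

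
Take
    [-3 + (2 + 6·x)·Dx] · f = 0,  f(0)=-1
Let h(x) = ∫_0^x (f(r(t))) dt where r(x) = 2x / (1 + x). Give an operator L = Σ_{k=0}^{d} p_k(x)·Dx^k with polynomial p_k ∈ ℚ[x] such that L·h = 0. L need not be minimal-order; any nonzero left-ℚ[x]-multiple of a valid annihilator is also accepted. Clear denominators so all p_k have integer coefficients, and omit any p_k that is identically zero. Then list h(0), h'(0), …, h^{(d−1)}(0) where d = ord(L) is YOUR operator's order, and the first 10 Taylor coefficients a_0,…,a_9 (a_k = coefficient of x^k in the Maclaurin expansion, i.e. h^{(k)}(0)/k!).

L = -3·Dx + (1 + 8·x + 7·x^2)·Dx^2  (order 2).
h: a_k = 0, -1, -3/2, 5/2, -51/8, 861/40, -1379/16, 6141/16, -234975/128, 3549407/384, …
ICs: h(0) = 0, h′(0) = -1.

f: a_k = -1, -3/2, 9/8, -27/16, 405/128, -1701/256, 15309/1024, -72171/2048, 2814669/32768, -14073345/65536, …
Substitute x→r, Dx→(1/r')Dx; clear ⇒ L₀.
h=∫h₀ ⇒ L = L₀·Dx.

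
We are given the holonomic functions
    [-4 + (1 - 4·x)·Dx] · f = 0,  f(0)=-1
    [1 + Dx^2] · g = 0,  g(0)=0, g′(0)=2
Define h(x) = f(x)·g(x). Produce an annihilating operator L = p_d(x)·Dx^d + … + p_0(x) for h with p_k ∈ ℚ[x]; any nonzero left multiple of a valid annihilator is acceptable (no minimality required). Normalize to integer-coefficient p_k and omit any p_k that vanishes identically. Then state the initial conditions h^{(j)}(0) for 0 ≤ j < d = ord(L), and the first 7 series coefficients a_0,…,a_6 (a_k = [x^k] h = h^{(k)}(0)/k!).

f: a_k = -1, -4, -16, -64, -256, -1024, -4096, …
g: a_k = 0, 2, 0, -1/3, 0, 1/60, 0, …
f·g: L₀ = L_f ⊗_s L_g, ord ≤ 1·2.
L = (-1 + 4·x) + 8·Dx + (-1 + 4·x)·Dx^2  (order 2).
h: a_k = 0, -2, -8, -95/3, -380/3, -30401/60, -30401/15, …
ICs: h(0) = 0, h′(0) = -2.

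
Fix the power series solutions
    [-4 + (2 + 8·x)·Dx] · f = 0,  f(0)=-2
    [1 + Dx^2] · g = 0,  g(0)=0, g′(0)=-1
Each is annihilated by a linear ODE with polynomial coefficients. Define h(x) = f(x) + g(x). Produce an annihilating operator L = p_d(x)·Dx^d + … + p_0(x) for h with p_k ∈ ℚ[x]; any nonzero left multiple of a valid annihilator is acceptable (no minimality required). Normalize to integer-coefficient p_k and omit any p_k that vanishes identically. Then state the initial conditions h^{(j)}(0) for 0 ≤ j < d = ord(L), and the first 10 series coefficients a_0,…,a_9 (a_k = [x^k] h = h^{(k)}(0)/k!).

f: a_k = -2, -4, 4, -8, 20, -56, 168, -528, 1716, -5720, …
g: a_k = 0, -1, 0, 1/6, 0, -1/120, 0, 1/5040, 0, -1/362880, …
L₀ := lclm(L_f,L_g); ord L₀ ≤ 1+2.
L = (-26 - 16·x - 32·x^2) + (-3 - 4·x + 48·x^2 + 64·x^3)·Dx + (-26 - 16·x - 32·x^2)·Dx^2 + (-3 - 4·x + 48·x^2 + 64·x^3)·Dx^3  (order 3).
h: a_k = -2, -5, 4, -47/6, 20, -6721/120, 168, -2661119/5040, 1716, -2075673601/362880, …
ICs: h(0) = -2, h′(0) = -5, h′′(0) = 8.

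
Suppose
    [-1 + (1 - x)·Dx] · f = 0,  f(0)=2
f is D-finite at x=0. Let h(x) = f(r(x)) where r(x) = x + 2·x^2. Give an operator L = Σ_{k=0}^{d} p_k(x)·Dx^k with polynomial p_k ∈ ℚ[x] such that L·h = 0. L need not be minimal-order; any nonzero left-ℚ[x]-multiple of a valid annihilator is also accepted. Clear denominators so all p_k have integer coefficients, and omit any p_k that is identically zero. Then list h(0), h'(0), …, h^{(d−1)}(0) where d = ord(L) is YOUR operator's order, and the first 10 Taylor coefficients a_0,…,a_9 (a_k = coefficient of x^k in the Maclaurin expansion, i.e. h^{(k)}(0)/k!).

L = (1 + 4·x) + (-1 + x + 2·x^2)·Dx  (order 1).
h: a_k = 2, 2, 6, 10, 22, 42, 86, 170, 342, 682, …
ICs: h(0) = 2.

f: a_k = 2, 2, 2, 2, 2, 2, 2, 2, 2, 2, …
h₀=f(r): pull back L_f along r ⇒ L₀.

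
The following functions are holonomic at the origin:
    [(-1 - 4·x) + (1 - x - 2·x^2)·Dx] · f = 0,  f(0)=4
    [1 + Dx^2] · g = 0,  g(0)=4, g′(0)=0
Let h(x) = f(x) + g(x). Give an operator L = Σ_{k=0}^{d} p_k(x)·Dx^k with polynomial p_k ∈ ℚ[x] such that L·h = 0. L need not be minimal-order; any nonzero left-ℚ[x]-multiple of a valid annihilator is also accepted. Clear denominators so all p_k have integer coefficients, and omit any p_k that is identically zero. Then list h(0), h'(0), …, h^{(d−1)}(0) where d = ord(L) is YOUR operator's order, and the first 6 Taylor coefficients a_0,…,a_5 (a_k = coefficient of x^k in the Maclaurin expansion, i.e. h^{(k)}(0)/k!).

L = (31 + 146·x + 133·x^2 + 184·x^3 + 20·x^4 + 16·x^5) + (-7 - 3·x + 3·x^2 + 37·x^3 + 42·x^4 + 12·x^5 + 8·x^6)·Dx + (31 + 146·x + 133·x^2 + 184·x^3 + 20·x^4 + 16·x^5)·Dx^2 + (-7 - 3·x + 3·x^2 + 37·x^3 + 42·x^4 + 12·x^5 + 8·x^6)·Dx^3  (order 3).
h: a_k = 8, 4, 10, 20, 265/6, 84, …
ICs: h(0) = 8, h′(0) = 4, h′′(0) = 20.

f: a_k = 4, 4, 12, 20, 44, 84, …
g: a_k = 4, 0, -2, 0, 1/6, 0, …
Weyl lclm of L_f,L_g ⇒ L₀ (ord ≤ 3).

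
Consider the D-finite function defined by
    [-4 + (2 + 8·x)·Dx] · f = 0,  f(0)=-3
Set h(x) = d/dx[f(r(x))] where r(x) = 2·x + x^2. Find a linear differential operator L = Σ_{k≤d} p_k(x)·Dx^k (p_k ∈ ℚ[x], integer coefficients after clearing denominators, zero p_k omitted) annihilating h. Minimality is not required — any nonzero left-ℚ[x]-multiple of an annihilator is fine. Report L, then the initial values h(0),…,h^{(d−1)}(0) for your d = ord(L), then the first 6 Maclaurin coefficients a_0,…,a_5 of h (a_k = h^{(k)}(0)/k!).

L = -3 + (-1 - 9·x - 12·x^2 - 4·x^3)·Dx  (order 1).
h: a_k = -12, 36, -216, 1368, -9000, 60696, …
ICs: h(0) = -12.

f: a_k = -3, -6, 6, -12, 30, -84, …
f∘r: x↦r, Dx↦Dx/r' in L_f ⇒ L₀.
Differentiate: ansatz ord ≤ ord L₀ ⇒ L.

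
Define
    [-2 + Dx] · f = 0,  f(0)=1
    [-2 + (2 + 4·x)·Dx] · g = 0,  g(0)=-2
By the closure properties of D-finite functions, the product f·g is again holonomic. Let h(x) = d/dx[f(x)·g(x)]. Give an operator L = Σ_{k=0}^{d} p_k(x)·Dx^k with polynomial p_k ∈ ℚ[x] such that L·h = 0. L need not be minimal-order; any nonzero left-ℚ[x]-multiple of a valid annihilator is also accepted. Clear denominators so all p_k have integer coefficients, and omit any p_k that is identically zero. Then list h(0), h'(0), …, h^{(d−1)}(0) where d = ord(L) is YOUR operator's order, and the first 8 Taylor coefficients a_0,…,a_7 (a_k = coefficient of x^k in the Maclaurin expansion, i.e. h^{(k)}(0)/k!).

L = (7 + 24·x + 16·x^2) + (-3 - 10·x - 8·x^2)·Dx  (order 1).
h: a_k = -6, -14, -17, -11, -107/12, 89/60, -1123/120, 39551/2520, …
ICs: h(0) = -6.

f: a_k = 1, 2, 2, 4/3, 2/3, 4/15, 4/45, 8/315, …
g: a_k = -2, -2, 1, -1, 5/4, -7/4, 21/8, -33/8, …
L₀ := L_f ⊗_s L_g (sym. prod.), ord ≤ 1.
h=h₀': d/dx-closure on L₀ ⇒ L.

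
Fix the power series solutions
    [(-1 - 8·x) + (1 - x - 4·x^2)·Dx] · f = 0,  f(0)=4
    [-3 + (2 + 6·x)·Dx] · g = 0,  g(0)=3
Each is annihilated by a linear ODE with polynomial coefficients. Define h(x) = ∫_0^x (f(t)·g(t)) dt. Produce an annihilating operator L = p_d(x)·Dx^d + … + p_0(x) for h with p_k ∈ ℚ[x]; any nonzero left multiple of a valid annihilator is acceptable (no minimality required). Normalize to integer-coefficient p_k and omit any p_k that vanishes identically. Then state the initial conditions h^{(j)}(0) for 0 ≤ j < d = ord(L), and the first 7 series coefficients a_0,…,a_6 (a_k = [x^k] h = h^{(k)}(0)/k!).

f: a_k = 4, 4, 20, 36, 116, 260, 724, …
g: a_k = 3, 9/2, -27/8, 81/16, -1215/128, 5103/256, -45927/1024, …
Product ⇒ symmetric product L₀, ord ≤ 1.
∫: right-multiply L₀ by Dx.
L = (5 + 19·x + 36·x^2)·Dx + (-2 - 4·x + 14·x^2 + 24·x^3)·Dx^2  (order 2).
h: a_k = 0, 12, 15, 43/2, 819/16, 13593/160, 28235/128, …
ICs: h(0) = 0, h′(0) = 12.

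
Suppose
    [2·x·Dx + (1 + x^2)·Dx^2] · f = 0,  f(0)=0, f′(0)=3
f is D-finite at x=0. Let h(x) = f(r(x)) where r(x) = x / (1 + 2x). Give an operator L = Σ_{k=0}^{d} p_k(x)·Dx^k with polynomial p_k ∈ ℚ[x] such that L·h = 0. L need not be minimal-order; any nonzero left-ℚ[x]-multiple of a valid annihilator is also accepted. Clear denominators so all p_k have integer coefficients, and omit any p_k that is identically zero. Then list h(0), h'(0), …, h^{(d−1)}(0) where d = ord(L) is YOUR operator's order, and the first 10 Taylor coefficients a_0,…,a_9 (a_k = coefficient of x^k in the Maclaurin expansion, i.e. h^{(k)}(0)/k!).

L = (4 + 10·x)·Dx + (1 + 4·x + 5·x^2)·Dx^2  (order 2).
h: a_k = 0, 3, -6, 11, -18, 123/5, -22, -87/7, 126, -1199/3, …
ICs: h(0) = 0, h′(0) = 3.

f: a_k = 0, 3, 0, -1, 0, 3/5, 0, -3/7, 0, 1/3, …
Change of var in L_f (x↦r) gives L₀.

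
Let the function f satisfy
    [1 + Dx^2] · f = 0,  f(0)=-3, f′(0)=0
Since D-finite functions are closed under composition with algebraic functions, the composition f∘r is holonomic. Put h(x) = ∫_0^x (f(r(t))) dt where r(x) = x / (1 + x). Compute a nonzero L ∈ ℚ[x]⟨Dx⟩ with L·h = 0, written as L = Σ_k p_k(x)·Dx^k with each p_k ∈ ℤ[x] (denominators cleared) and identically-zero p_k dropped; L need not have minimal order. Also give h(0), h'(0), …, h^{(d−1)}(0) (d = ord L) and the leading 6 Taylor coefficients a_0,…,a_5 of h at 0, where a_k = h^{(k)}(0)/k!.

L = Dx + (2 + 6·x + 6·x^2 + 2·x^3)·Dx^2 + (1 + 4·x + 6·x^2 + 4·x^3 + x^4)·Dx^3  (order 3).
h: a_k = 0, -3, 0, 1/2, -3/4, 7/8, …
ICs: h(0) = 0, h′(0) = -3, h′′(0) = 0.

f: a_k = -3, 0, 3/2, 0, -1/8, 0, …
Change of var in L_f (x↦r) gives L₀.
h=∫h₀ ⇒ L = L₀·Dx.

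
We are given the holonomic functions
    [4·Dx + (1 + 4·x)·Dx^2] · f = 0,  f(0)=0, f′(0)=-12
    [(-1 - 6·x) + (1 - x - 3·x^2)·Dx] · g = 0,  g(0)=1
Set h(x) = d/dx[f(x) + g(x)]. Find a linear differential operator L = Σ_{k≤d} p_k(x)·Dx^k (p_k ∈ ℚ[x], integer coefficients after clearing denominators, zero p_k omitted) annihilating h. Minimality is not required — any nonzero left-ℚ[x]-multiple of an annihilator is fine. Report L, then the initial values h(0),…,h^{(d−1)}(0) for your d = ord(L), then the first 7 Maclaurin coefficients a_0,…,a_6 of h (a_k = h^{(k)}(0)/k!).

f: a_k = 0, -12, 24, -64, 192, -3072/5, 2048, …
g: a_k = 1, 1, 4, 7, 19, 40, 97, …
f+g: L₀ = lclm(L_f,L_g), ord ≤ 2+1.
Derive L from L₀ (diff closure).
L = (-212 - 1072·x - 3144·x^2 - 2160·x^3 - 2592·x^4) + (-5 - 248·x - 1922·x^2 - 4308·x^3 - 4464·x^4 - 4320·x^5)·Dx + (6 + 53·x + 108·x^2 - 110·x^3 - 519·x^4 - 1044·x^5 - 864·x^6)·Dx^2  (order 2).
h: a_k = -11, 56, -171, 844, -2872, 12870, -47633, …
ICs: h(0) = -11, h′(0) = 56.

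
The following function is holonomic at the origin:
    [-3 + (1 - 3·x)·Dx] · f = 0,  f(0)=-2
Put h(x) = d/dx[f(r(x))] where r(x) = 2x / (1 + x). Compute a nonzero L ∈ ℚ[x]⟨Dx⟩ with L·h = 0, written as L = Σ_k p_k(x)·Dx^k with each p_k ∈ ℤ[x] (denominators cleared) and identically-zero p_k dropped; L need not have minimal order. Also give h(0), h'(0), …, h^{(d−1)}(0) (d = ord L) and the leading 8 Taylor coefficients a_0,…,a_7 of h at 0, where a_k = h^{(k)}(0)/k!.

f: a_k = -2, -6, -18, -54, -162, -486, -1458, -4374, …
h₀=f(r): pull back L_f along r ⇒ L₀.
h₀' ⇒ L via d/dx closure of L₀.
L = 10 + (-1 + 5·x)·Dx  (order 1).
h: a_k = -12, -120, -900, -6000, -37500, -225000, -1312500, -7500000, …
ICs: h(0) = -12.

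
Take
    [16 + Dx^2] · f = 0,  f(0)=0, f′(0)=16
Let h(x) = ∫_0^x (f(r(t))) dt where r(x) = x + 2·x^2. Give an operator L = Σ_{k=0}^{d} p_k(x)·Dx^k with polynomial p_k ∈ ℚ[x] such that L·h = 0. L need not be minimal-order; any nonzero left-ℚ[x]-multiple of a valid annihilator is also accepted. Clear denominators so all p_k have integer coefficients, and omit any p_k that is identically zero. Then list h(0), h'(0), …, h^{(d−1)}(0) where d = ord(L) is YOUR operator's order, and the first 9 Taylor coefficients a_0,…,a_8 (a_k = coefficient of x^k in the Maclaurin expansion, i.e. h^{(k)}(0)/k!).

f: a_k = 0, 16, 0, -128/3, 0, 512/15, 0, -4096/315, 0, …
L₀ from L_f via x↦r, Dx↦r'^{-1}Dx.
∫: right-multiply L₀ by Dx.
L = (16 + 192·x + 768·x^2 + 1024·x^3)·Dx - 4·Dx^2 + (1 + 4·x)·Dx^3  (order 3).
h: a_k = 0, 0, 8, 32/3, -32/3, -256/5, -3584/45, 0, 53248/315, …
ICs: h(0) = 0, h′(0) = 0, h′′(0) = 16.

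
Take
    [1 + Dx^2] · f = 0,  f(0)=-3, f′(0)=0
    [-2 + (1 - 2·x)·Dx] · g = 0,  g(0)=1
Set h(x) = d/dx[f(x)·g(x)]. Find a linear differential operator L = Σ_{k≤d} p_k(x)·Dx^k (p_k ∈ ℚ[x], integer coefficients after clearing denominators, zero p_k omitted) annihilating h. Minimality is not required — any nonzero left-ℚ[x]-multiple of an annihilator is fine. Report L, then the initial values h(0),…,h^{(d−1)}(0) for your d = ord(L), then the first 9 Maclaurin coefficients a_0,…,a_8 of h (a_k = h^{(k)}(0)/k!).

f: a_k = -3, 0, 3/2, 0, -1/8, 0, 1/240, 0, -1/13440, …
g: a_k = 1, 2, 4, 8, 16, 32, 64, 128, 256, …
Product ⇒ symmetric product L₀, ord ≤ 2.
Differentiate: ansatz ord ≤ ord L₀ ⇒ L.
L = (-7 - 4·x + 4·x^2) + (-4 + 8·x)·Dx + (1 - 4·x + 4·x^2)·Dx^2  (order 2).
h: a_k = -6, -21, -63, -337/2, -1685/4, -40439/40, -283073/120, -9058337/1680, -27175011/2240, …
ICs: h(0) = -6, h′(0) = -21.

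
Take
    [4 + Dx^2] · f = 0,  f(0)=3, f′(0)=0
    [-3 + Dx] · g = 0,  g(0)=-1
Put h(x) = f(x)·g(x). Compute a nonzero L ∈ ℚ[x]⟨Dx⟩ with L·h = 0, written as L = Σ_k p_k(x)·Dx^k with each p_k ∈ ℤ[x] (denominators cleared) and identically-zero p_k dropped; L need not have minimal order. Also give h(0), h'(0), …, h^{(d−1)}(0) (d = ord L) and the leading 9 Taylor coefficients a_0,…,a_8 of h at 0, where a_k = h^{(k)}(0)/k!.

L = 13 - 6·Dx + Dx^2  (order 2).
h: a_k = -3, -9, -15/2, 9/2, 119/8, 597/40, 407/48, 1483/560, 239/13440, …
ICs: h(0) = -3, h′(0) = -9.

f: a_k = 3, 0, -6, 0, 2, 0, -4/15, 0, 2/105, …
g: a_k = -1, -3, -9/2, -9/2, -27/8, -81/40, -81/80, -243/560, -729/4480, …
f·g: L₀ = L_f ⊗_s L_g, ord ≤ 2·1.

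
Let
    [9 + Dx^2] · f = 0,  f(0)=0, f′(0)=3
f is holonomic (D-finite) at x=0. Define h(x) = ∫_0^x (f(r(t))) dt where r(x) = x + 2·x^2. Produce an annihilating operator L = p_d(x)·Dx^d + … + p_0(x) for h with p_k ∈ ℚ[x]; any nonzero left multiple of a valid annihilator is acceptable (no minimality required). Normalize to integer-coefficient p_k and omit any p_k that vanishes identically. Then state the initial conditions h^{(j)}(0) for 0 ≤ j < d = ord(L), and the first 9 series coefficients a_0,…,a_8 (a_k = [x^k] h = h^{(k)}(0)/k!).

L = (9 + 108·x + 432·x^2 + 576·x^3)·Dx - 4·Dx^2 + (1 + 4·x)·Dx^3  (order 3).
h: a_k = 0, 0, 3/2, 2, -9/8, -27/5, -693/80, -9/4, 45117/4480, …
ICs: h(0) = 0, h′(0) = 0, h′′(0) = 3.

f: a_k = 0, 3, 0, -9/2, 0, 81/40, 0, -243/560, 0, …
h₀=f(r): pull back L_f along r ⇒ L₀.
Integrate: L := L₀·Dx.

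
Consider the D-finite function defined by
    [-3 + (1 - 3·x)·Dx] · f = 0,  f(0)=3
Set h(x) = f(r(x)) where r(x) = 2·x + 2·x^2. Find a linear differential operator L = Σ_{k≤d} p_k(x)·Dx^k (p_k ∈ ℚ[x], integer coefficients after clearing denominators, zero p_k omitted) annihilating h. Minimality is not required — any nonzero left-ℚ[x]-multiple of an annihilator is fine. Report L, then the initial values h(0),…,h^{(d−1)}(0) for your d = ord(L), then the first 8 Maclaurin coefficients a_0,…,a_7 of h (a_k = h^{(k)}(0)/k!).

f: a_k = 3, 9, 27, 81, 243, 729, 2187, 6561, …
f∘r: x↦r, Dx↦Dx/r' in L_f ⇒ L₀.
L = (6 + 12·x) + (-1 + 6·x + 6·x^2)·Dx  (order 1).
h: a_k = 3, 18, 126, 864, 5940, 40824, 280584, 1928448, …
ICs: h(0) = 3.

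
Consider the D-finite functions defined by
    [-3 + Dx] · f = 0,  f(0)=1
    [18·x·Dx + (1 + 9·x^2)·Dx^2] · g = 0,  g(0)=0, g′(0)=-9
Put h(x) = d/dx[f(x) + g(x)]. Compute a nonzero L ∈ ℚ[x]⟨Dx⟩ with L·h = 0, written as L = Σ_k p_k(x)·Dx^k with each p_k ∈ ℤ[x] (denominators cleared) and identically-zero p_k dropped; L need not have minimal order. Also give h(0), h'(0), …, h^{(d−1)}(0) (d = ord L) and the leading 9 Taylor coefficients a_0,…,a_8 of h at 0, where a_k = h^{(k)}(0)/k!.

f: a_k = 1, 3, 9/2, 9/2, 27/8, 81/40, 81/80, 243/560, 729/4480, …
g: a_k = 0, -9, 0, 27, 0, -729/5, 0, 6561/7, 0, …
f+g: L₀ = lclm(L_f,L_g), ord ≤ 1+2.
h=h₀': d/dx-closure on L₀ ⇒ L.
L = (18 - 108·x - 162·x^2) + (-9 + 27·x + 27·x^2 - 81·x^3)·Dx + (1 + 3·x + 9·x^2 + 27·x^3)·Dx^2  (order 2).
h: a_k = -6, 9, 189/2, 27/2, -5751/8, 243/40, 525123/80, 729/560, -264537333/4480, …
ICs: h(0) = -6, h′(0) = 9.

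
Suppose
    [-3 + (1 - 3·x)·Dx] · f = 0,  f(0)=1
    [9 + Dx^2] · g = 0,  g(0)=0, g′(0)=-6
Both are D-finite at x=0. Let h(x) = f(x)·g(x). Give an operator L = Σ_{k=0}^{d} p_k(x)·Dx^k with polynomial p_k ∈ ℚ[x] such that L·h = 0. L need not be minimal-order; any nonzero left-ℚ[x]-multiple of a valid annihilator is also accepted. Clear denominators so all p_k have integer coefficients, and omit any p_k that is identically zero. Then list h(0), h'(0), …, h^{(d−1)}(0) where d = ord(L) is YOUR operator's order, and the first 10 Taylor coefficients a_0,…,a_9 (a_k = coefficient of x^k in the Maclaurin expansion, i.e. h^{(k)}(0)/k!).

L = (-9 + 27·x) + 6·Dx + (-1 + 3·x)·Dx^2  (order 2).
h: a_k = 0, -6, -18, -45, -135, -8181/20, -24543/20, -1030563/280, -3091689/280, -74200779/2240, …
ICs: h(0) = 0, h′(0) = -6.

f: a_k = 1, 3, 9, 27, 81, 243, 729, 2187, 6561, 19683, …
g: a_k = 0, -6, 0, 9, 0, -81/20, 0, 243/280, 0, -243/2240, …
Product ⇒ symmetric product L₀, ord ≤ 2.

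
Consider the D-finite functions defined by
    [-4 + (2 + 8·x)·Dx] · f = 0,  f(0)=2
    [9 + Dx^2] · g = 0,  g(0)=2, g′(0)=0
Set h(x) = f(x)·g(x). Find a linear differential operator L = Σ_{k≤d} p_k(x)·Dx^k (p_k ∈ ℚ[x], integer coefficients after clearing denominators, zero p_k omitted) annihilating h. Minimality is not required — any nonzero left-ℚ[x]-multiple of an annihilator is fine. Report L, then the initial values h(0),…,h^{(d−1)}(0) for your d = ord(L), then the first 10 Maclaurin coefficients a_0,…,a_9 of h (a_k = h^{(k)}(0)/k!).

L = (21 + 72·x + 144·x^2) + (-4 - 16·x)·Dx + (1 + 8·x + 16·x^2)·Dx^2  (order 2).
h: a_k = 4, 8, -26, -20, 19/2, 67, -3741/20, 5979/10, -2291799/1120, 3948617/560, …
ICs: h(0) = 4, h′(0) = 8.

f: a_k = 2, 4, -4, 8, -20, 56, -168, 528, -1716, 5720, …
g: a_k = 2, 0, -9, 0, 27/4, 0, -81/40, 0, 729/2240, 0, …
h₀=f·g: eliminate ⇒ L₀, order ≤ 1·2.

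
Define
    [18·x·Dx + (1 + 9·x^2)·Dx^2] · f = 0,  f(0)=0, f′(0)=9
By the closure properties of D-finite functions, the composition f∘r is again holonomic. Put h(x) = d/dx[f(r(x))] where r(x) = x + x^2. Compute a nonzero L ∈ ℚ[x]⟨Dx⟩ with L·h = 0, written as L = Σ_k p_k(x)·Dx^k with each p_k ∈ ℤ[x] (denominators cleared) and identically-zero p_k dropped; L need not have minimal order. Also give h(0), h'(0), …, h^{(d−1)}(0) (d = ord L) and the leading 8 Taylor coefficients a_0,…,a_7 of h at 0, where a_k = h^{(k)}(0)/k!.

L = (-2 + 18·x + 72·x^2 + 108·x^3 + 54·x^4) + (1 + 2·x + 9·x^2 + 36·x^3 + 45·x^4 + 18·x^5)·Dx  (order 1).
h: a_k = 9, 18, -81, -324, 324, 4212, 3645, -40824, …
ICs: h(0) = 9.

f: a_k = 0, 9, 0, -27, 0, 729/5, 0, -6561/7, …
Change of var in L_f (x↦r) gives L₀.
Differentiate: ansatz ord ≤ ord L₀ ⇒ L.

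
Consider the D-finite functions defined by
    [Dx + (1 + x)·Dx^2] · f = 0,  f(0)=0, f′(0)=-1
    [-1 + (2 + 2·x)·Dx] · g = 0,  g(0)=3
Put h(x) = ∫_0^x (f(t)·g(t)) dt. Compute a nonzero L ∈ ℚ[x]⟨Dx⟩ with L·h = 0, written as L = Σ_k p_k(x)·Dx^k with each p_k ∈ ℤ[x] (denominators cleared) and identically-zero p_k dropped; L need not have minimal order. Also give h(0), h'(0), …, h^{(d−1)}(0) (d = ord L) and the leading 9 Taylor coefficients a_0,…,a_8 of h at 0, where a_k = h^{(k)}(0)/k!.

f: a_k = 0, -1, 1/2, -1/3, 1/4, -1/5, 1/6, -1/7, 1/8, …
g: a_k = 3, 3/2, -3/8, 3/16, -15/128, 21/256, -63/1024, 99/2048, -1287/32768, …
L₀ := L_f ⊗_s L_g (sym. prod.), ord ≤ 2.
∫: right-multiply L₀ by Dx.
L = Dx + (4 + 8·x + 4·x^2)·Dx^3  (order 3).
h: a_k = 0, 0, -3/2, 0, 1/32, -1/40, 71/3840, -31/2240, 3043/286720, …
ICs: h(0) = 0, h′(0) = 0, h′′(0) = -3.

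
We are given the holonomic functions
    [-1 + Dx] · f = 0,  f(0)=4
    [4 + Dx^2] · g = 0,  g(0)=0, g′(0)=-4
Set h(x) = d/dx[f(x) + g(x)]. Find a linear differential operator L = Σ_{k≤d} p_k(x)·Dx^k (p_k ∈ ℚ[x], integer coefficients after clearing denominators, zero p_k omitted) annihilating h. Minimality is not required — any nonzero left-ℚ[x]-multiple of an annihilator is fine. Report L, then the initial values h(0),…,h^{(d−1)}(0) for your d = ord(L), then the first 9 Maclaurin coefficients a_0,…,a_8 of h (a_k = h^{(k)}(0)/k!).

f: a_k = 4, 4, 2, 2/3, 1/6, 1/30, 1/180, 1/1260, 1/10080, …
g: a_k = 0, -4, 0, 8/3, 0, -8/15, 0, 16/315, 0, …
f+g: L₀ = lclm(L_f,L_g), ord ≤ 1+2.
h₀' ⇒ L via d/dx closure of L₀.
L = 4 - 4·Dx + Dx^2 - Dx^3  (order 3).
h: a_k = 0, 4, 10, 2/3, -5/2, 1/30, 13/36, 1/1260, -17/672, …
ICs: h(0) = 0, h′(0) = 4, h′′(0) = 20.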